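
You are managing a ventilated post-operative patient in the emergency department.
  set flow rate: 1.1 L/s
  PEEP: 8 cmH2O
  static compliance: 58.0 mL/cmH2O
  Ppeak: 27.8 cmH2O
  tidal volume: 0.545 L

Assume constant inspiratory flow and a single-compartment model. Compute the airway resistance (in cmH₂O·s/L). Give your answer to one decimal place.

Equation of motion (constant flow): PIP = Vt/C + R·V̇ + PEEP.
R·V̇ = PIP − Vt/C − PEEP = 27.8 − 545/58.0 − 8 = 27.8 − 9.397 − 8 = 10.403 cmH2O.
R = 10.403 / 1.1 = 9.457 cmH2O·s/L.

9.5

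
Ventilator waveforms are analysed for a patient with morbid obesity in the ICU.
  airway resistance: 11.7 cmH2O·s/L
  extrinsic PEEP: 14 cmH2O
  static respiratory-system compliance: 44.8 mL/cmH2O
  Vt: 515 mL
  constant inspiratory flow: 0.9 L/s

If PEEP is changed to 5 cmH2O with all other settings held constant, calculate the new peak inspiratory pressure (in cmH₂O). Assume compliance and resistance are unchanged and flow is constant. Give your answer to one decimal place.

PIP = Vt/C + R·V̇ + PEEP (constant-flow equation of motion).
Only the baseline term changes: ΔPIP = ΔPEEP = 5 − 14 = -9.0 cmH2O.
Original PIP = 515/44.8 + 11.7×0.9 + 14 = 36.026 cmH2O; new PIP = 36.026 + (-9.0) = 27.026 cmH2O.

27.0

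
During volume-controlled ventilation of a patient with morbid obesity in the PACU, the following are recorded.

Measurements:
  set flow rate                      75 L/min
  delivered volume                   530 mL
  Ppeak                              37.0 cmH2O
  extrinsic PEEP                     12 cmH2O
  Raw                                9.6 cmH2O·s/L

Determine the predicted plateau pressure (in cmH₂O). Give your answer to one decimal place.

Flow: 75 L/min ÷ 60 = 1.25 L/s.
Pplat = PIP − Raw × flow = 37.0 − 9.6 × 1.25 = 37.0 − 12.0 = 25.0 cmH2O.

25.0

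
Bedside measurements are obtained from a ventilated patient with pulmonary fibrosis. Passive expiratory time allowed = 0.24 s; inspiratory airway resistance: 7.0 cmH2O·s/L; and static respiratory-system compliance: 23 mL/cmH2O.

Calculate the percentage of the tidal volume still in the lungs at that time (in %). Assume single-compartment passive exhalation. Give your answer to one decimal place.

τ = R × C = 7.0 × 23 mL/cmH2O = 7.0 × 0.023 L/cmH2O = 0.161 s.
Passive exhalation: V(t)/V₀ = e^(−t/τ) = e^(−0.24/0.161) = 0.2252.
Fraction remaining = 0.2252 → 22.52%.

22.5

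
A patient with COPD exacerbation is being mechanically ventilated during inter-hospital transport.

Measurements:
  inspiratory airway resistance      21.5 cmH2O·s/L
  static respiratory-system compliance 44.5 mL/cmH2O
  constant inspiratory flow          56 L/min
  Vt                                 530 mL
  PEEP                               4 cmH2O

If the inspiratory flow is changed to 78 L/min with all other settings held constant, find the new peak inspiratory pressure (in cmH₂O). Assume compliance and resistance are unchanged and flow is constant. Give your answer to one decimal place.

Flow: 56 L/min ÷ 60 = 0.9333 L/s.
New flow: 78 L/min ÷ 60 = 1.3 L/s.
PIP = Vt/C + R·V̇ + PEEP (constant-flow equation of motion).
Only the resistive term changes: ΔPIP = R × ΔV̇ = 21.5 × (1.3 − 0.9333) = 21.5 × 0.3667 = 7.884 cmH2O.
Original PIP = 530/44.5 + 21.5×0.9333 + 4 = 35.976 cmH2O; new PIP = 35.976 + (7.884) = 43.86 cmH2O.

43.9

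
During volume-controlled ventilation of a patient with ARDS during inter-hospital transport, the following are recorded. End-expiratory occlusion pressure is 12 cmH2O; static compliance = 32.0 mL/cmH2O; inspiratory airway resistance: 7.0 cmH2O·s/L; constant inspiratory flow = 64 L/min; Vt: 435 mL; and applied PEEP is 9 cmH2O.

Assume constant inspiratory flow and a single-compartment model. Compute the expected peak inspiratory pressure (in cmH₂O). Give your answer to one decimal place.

33.1

Flow: 64 L/min ÷ 60 = 1.0667 L/s.
Total PEEP = 12 cmH2O (set 9 + intrinsic 3); this is the baseline alveolar pressure.
Equation of motion (constant flow): PIP = Vt/C + R·V̇ + PEEP.
PIP = 435/32.0 + 7.0×1.0667 + 12 = 13.594 + 7.467 + 12 = 33.061 cmH2O.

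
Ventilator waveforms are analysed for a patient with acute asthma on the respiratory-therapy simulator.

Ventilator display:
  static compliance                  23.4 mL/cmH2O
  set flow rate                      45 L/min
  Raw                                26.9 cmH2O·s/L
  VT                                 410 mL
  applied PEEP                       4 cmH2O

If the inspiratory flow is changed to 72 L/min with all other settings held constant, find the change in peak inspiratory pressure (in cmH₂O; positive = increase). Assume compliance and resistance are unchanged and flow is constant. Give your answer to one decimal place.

Flow: 45 L/min ÷ 60 = 0.75 L/s.
New flow: 72 L/min ÷ 60 = 1.2 L/s.
PIP = Vt/C + R·V̇ + PEEP (constant-flow equation of motion).
Only the resistive term changes: ΔPIP = R × ΔV̇ = 26.9 × (1.2 − 0.75) = 26.9 × 0.45 = 12.105 cmH2O.

12.1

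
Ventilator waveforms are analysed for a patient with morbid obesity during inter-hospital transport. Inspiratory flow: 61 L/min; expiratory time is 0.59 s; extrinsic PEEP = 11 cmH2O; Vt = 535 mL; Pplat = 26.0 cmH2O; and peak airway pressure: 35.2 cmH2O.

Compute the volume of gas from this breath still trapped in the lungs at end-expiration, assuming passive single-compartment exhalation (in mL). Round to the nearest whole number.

Flow: 61 L/min ÷ 60 = 1.0167 L/s.
R = (PIP − Pplat)/V̇ = (35.2 − 26.0) / 1.0167 = 9.2/1.0167 = 9.049 cmH2O·s/L.
C = Vt/(Pplat − PEEP) = 535.0 / (26.0 − 11) = 535.0/15.0 = 35.667 mL/cmH2O.
τ = R × C = 9.049 × 0.03567 L/cmH2O = 0.3228 s.
Fraction remaining = e^(−Te/τ) = e^(−0.59/0.3228) = 0.1608.
Trapped volume = 535.0 × 0.1608 = 86.028 mL.

86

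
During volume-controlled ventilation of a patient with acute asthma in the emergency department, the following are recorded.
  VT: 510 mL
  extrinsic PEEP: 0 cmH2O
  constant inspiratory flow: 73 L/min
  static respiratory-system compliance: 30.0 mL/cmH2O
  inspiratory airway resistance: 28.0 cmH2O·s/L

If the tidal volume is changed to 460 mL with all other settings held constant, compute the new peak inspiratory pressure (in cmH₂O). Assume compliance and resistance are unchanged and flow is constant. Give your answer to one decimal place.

Flow: 73 L/min ÷ 60 = 1.2167 L/s.
PIP = Vt/C + R·V̇ + PEEP (constant-flow equation of motion).
Only the elastic term changes: ΔPIP = ΔVt / C = (460 − 510) / 30.0 = -1.667 cmH2O.
Original PIP = 510/30.0 + 28.0×1.2167 + 0 = 51.068 cmH2O; new PIP = 51.068 + (-1.667) = 49.401 cmH2O.

49.4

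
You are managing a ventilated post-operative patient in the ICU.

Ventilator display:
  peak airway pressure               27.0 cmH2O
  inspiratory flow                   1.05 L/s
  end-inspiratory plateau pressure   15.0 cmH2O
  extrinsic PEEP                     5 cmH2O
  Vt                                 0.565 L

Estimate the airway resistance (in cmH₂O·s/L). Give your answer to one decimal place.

11.4

Raw = (PIP − Pplat) / flow = (27.0 − 15.0) / 1.05 = 12.0 / 1.05 = 11.429 cmH2O·s/L.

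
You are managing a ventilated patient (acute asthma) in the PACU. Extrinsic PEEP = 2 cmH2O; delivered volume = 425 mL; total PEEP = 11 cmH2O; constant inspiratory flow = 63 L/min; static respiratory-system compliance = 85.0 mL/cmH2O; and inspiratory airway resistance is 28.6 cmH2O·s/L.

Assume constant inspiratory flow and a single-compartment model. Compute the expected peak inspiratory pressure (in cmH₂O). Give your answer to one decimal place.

Flow: 63 L/min ÷ 60 = 1.05 L/s.
Total PEEP = 11 cmH2O (set 2 + intrinsic 9); this is the baseline alveolar pressure.
Equation of motion (constant flow): PIP = Vt/C + R·V̇ + PEEP.
PIP = 425/85.0 + 28.6×1.05 + 11 = 5.0 + 30.03 + 11 = 46.03 cmH2O.

46.0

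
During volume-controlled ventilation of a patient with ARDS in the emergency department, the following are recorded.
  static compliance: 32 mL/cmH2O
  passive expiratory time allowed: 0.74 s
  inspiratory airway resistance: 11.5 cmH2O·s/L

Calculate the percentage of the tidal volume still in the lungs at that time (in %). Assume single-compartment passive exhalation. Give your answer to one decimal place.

τ = R × C = 11.5 × 32 mL/cmH2O = 11.5 × 0.032 L/cmH2O = 0.368 s.
Passive exhalation: V(t)/V₀ = e^(−t/τ) = e^(−0.74/0.368) = 0.1339.
Fraction remaining = 0.1339 → 13.39%.

13.4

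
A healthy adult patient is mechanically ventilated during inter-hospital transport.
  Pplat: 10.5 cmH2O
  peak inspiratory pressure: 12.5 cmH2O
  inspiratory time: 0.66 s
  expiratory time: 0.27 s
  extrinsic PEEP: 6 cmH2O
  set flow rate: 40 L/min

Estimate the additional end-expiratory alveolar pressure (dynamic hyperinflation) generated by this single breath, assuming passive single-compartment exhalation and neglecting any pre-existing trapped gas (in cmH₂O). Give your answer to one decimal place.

Flow: 40 L/min ÷ 60 = 0.6667 L/s.
Vt = flow × Ti = 0.6667 L/s × 0.66 s × 1000 mL/L = 440.02 mL.
R = (PIP − Pplat)/V̇ = (12.5 − 10.5) / 0.6667 = 2.0/0.6667 = 3.0 cmH2O·s/L.
C = Vt/(Pplat − PEEP) = 440.02 / (10.5 − 6) = 440.02/4.5 = 97.782 mL/cmH2O.
τ = R × C = 3.0 × 0.09778 L/cmH2O = 0.2933 s.
Fraction remaining = e^(−Te/τ) = e^(−0.27/0.2933) = 0.3983; trapped volume = 440.02 × 0.3983 = 175.26 mL.
Additional alveolar pressure from trapping ≈ V_trapped / C = 175.26 / 97.782 = 1.792 cmH2O.

1.8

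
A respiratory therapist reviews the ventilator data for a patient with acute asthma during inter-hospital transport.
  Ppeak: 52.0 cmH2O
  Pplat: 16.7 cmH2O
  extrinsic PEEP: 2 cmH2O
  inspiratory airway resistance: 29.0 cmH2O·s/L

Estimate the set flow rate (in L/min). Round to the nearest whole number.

73

flow = (PIP − Pplat) / Raw = (52.0 − 16.7) / 29.0 = 1.217 L/s × 60 = 73.02 L/min.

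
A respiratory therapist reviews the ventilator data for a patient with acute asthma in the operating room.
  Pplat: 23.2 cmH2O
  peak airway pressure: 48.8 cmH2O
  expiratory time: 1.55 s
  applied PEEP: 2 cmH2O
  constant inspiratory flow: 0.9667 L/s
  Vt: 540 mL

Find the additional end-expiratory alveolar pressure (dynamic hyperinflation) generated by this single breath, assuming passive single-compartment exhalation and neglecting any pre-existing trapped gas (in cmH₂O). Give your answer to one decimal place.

2.1

R = (PIP − Pplat)/V̇ = (48.8 − 23.2) / 0.9667 = 25.6/0.9667 = 26.482 cmH2O·s/L.
C = Vt/(Pplat − PEEP) = 540.0 / (23.2 − 2) = 540.0/21.2 = 25.472 mL/cmH2O.
τ = R × C = 26.482 × 0.02547 L/cmH2O = 0.6745 s.
Fraction remaining = e^(−Te/τ) = e^(−1.55/0.6745) = 0.1005; trapped volume = 540.0 × 0.1005 = 54.27 mL.
Additional alveolar pressure from trapping ≈ V_trapped / C = 54.27 / 25.472 = 2.131 cmH2O.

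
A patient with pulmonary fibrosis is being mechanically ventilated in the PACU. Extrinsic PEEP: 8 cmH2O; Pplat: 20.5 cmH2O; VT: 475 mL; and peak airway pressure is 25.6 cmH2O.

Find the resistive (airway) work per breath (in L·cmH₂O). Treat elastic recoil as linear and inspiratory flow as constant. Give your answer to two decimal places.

With constant inspiratory flow the resistive pressure is constant at PIP − Pplat = 25.6 − 20.5 = 5.1 cmH2O, so resistive work = 5.1 × 0.475 = 2.423 L·cmH2O.

2.42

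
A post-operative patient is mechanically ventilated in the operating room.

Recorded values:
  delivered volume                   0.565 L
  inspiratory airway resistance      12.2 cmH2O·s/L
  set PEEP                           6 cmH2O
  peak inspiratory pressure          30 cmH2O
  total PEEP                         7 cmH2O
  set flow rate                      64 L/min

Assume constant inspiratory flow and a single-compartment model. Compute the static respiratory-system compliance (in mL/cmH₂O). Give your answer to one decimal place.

Flow: 64 L/min ÷ 60 = 1.0667 L/s.
Total PEEP = 7 cmH2O (set 6 + intrinsic 1); this is the baseline alveolar pressure.
Equation of motion (constant flow): PIP = Vt/C + R·V̇ + PEEP.
Vt/C = PIP − R·V̇ − PEEP = 30 − 12.2×1.0667 − 7 = 30 − 13.014 − 7 = 9.986 cmH2O.
C = Vt / 9.986 = 565 / 9.986 = 56.579 mL/cmH2O.

56.6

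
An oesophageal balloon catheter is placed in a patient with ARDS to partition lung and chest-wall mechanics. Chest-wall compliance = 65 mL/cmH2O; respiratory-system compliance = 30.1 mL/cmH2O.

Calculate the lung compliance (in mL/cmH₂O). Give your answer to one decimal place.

56.1

1/CL = 1/Crs − 1/Ccw.
1/CL = 1/30.1 − 1/65 = 0.01784.
CL = 56.054 mL/cmH2O.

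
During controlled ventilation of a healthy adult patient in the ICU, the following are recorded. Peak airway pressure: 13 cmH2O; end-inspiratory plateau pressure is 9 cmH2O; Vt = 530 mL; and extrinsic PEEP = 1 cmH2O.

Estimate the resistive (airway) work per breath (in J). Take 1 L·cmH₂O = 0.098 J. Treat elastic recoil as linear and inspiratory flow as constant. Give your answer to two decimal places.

With constant inspiratory flow the resistive pressure is constant at PIP − Pplat = 13 − 9 = 4.0 cmH2O, so resistive work = 4.0 × 0.530 = 2.12 L·cmH2O.
× 0.098 J/(L·cmH2O) → 0.2078 J.

0.21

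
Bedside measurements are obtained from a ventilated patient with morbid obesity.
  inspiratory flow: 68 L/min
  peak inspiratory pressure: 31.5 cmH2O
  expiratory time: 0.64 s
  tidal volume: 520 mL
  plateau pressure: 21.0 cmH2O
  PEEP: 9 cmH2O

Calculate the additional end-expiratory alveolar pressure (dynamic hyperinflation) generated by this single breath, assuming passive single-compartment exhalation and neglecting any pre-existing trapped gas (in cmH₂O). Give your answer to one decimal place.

2.4

Flow: 68 L/min ÷ 60 = 1.1333 L/s.
R = (PIP − Pplat)/V̇ = (31.5 − 21.0) / 1.1333 = 10.5/1.1333 = 9.265 cmH2O·s/L.
C = Vt/(Pplat − PEEP) = 520.0 / (21.0 − 9) = 520.0/12.0 = 43.333 mL/cmH2O.
τ = R × C = 9.265 × 0.04333 L/cmH2O = 0.4015 s.
Fraction remaining = e^(−Te/τ) = e^(−0.64/0.4015) = 0.2031; trapped volume = 520.0 × 0.2031 = 105.61 mL.
Additional alveolar pressure from trapping ≈ V_trapped / C = 105.61 / 43.333 = 2.437 cmH2O.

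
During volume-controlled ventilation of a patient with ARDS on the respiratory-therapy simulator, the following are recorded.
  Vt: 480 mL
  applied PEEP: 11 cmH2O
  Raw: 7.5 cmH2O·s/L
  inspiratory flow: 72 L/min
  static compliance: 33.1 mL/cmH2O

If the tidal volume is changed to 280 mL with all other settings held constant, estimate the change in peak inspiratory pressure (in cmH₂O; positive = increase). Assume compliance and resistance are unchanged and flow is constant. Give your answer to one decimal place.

PIP = Vt/C + R·V̇ + PEEP (constant-flow equation of motion).
Only the elastic term changes: ΔPIP = ΔVt / C = (280 − 480) / 33.1 = -6.042 cmH2O.

-6.0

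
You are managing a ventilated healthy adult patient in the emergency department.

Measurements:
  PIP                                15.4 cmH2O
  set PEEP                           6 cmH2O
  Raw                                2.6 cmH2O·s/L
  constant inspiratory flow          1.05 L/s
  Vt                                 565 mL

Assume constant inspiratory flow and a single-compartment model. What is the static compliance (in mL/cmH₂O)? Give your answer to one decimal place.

Equation of motion (constant flow): PIP = Vt/C + R·V̇ + PEEP.
Vt/C = PIP − R·V̇ − PEEP = 15.4 − 2.6×1.05 − 6 = 15.4 − 2.73 − 6 = 6.67 cmH2O.
C = Vt / 6.67 = 565 / 6.67 = 84.708 mL/cmH2O.

84.7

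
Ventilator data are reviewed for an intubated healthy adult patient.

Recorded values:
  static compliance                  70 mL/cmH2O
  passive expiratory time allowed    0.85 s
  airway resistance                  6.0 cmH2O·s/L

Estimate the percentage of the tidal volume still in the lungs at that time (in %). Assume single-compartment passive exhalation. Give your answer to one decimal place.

τ = R × C = 6.0 × 70 mL/cmH2O = 6.0 × 0.070 L/cmH2O = 0.42 s.
Passive exhalation: V(t)/V₀ = e^(−t/τ) = e^(−0.85/0.42) = 0.1322.
Fraction remaining = 0.1322 → 13.22%.

13.2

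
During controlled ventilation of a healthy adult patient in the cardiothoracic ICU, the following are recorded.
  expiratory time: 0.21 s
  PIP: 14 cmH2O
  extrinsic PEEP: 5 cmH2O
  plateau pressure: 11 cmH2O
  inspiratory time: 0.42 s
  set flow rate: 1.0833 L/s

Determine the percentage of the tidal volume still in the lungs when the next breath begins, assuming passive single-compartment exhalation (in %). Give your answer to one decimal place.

36.8

Vt = flow × Ti = 1.0833 L/s × 0.42 s × 1000 mL/L = 454.99 mL.
R = (PIP − Pplat)/V̇ = (14 − 11) / 1.0833 = 3.0/1.0833 = 2.769 cmH2O·s/L.
C = Vt/(Pplat − PEEP) = 454.99 / (11 − 5) = 454.99/6.0 = 75.832 mL/cmH2O.
τ = R × C = 2.769 × 0.07583 L/cmH2O = 0.21 s.
Fraction remaining at end-expiration = e^(−Te/τ) = e^(−0.21/0.21) = 0.3679 → 36.79%.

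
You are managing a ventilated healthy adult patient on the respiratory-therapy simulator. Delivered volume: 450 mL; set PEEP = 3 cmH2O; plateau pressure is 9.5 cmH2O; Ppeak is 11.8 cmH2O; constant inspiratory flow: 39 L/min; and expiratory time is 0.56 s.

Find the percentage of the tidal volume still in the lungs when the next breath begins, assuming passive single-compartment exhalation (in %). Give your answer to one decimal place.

10.2

Flow: 39 L/min ÷ 60 = 0.65 L/s.
R = (PIP − Pplat)/V̇ = (11.8 − 9.5) / 0.65 = 2.3/0.65 = 3.538 cmH2O·s/L.
C = Vt/(Pplat − PEEP) = 450.0 / (9.5 − 3) = 450.0/6.5 = 69.231 mL/cmH2O.
τ = R × C = 3.538 × 0.06923 L/cmH2O = 0.2449 s.
Fraction remaining at end-expiration = e^(−Te/τ) = e^(−0.56/0.2449) = 0.1016 → 10.16%.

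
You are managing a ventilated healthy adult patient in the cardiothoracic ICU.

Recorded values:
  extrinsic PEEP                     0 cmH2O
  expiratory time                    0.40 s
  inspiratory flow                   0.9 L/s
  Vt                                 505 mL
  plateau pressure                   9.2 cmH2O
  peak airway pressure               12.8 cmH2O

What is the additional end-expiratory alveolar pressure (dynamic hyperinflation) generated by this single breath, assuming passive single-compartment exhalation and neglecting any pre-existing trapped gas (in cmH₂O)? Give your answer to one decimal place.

1.5

R = (PIP − Pplat)/V̇ = (12.8 − 9.2) / 0.9 = 3.6/0.9 = 4.0 cmH2O·s/L.
C = Vt/(Pplat − PEEP) = 505.0 / (9.2 − 0) = 505.0/9.2 = 54.891 mL/cmH2O.
τ = R × C = 4.0 × 0.05489 L/cmH2O = 0.2196 s.
Fraction remaining = e^(−Te/τ) = e^(−0.40/0.2196) = 0.1618; trapped volume = 505.0 × 0.1618 = 81.709 mL.
Additional alveolar pressure from trapping ≈ V_trapped / C = 81.709 / 54.891 = 1.489 cmH2O.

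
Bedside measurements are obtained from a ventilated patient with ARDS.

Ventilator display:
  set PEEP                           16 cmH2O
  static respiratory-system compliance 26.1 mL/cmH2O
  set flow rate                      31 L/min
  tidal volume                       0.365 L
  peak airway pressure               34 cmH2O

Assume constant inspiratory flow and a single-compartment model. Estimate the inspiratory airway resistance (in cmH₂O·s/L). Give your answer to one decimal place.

7.8

Flow: 31 L/min ÷ 60 = 0.5167 L/s.
Equation of motion (constant flow): PIP = Vt/C + R·V̇ + PEEP.
R·V̇ = PIP − Vt/C − PEEP = 34 − 365/26.1 − 16 = 34 − 13.985 − 16 = 4.015 cmH2O.
R = 4.015 / 0.5167 = 7.77 cmH2O·s/L.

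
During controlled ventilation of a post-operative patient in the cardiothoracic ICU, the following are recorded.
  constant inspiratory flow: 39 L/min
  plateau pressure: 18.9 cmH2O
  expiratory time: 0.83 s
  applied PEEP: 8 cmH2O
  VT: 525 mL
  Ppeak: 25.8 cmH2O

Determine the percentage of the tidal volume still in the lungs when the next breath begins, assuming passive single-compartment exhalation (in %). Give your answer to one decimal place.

19.7

Flow: 39 L/min ÷ 60 = 0.65 L/s.
R = (PIP − Pplat)/V̇ = (25.8 − 18.9) / 0.65 = 6.9/0.65 = 10.615 cmH2O·s/L.
C = Vt/(Pplat − PEEP) = 525.0 / (18.9 − 8) = 525.0/10.9 = 48.165 mL/cmH2O.
τ = R × C = 10.615 × 0.04817 L/cmH2O = 0.5113 s.
Fraction remaining at end-expiration = e^(−Te/τ) = e^(−0.83/0.5113) = 0.1972 → 19.72%.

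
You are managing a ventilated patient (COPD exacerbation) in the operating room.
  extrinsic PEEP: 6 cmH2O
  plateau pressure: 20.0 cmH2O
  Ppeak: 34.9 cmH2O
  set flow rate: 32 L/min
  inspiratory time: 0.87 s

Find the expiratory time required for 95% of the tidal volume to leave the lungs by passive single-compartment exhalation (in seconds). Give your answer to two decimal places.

2.77

Flow: 32 L/min ÷ 60 = 0.5333 L/s.
Vt = flow × Ti = 0.5333 L/s × 0.87 s × 1000 mL/L = 463.97 mL.
R = (PIP − Pplat)/V̇ = (34.9 − 20.0) / 0.5333 = 14.9/0.5333 = 27.939 cmH2O·s/L.
C = Vt/(Pplat − PEEP) = 463.97 / (20.0 − 6) = 463.97/14.0 = 33.141 mL/cmH2O.
τ = R × C = 27.939 × 0.03314 L/cmH2O = 0.9259 s.
t = −τ·ln(1 − 0.95) = −0.9259·ln(0.05) = 2.774 s.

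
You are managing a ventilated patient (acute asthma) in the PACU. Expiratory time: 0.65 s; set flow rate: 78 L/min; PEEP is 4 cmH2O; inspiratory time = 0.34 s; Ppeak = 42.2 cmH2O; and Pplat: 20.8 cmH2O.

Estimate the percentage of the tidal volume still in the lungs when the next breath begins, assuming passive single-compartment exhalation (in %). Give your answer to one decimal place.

Flow: 78 L/min ÷ 60 = 1.3 L/s.
Vt = flow × Ti = 1.3 L/s × 0.34 s × 1000 mL/L = 442.0 mL.
R = (PIP − Pplat)/V̇ = (42.2 − 20.8) / 1.3 = 21.4/1.3 = 16.462 cmH2O·s/L.
C = Vt/(Pplat − PEEP) = 442.0 / (20.8 − 4) = 442.0/16.8 = 26.31 mL/cmH2O.
τ = R × C = 16.462 × 0.02631 L/cmH2O = 0.4331 s.
Fraction remaining at end-expiration = e^(−Te/τ) = e^(−0.65/0.4331) = 0.2229 → 22.29%.

22.3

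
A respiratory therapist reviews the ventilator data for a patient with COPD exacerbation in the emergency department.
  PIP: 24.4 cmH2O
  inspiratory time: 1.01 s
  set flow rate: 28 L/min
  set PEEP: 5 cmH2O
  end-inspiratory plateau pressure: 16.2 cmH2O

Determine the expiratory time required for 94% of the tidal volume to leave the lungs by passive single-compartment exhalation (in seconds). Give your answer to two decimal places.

Flow: 28 L/min ÷ 60 = 0.4667 L/s.
Vt = flow × Ti = 0.4667 L/s × 1.01 s × 1000 mL/L = 471.37 mL.
R = (PIP − Pplat)/V̇ = (24.4 − 16.2) / 0.4667 = 8.2/0.4667 = 17.57 cmH2O·s/L.
C = Vt/(Pplat − PEEP) = 471.37 / (16.2 − 5) = 471.37/11.2 = 42.087 mL/cmH2O.
τ = R × C = 17.57 × 0.04209 L/cmH2O = 0.7395 s.
t = −τ·ln(1 − 0.94) = −0.7395·ln(0.06) = 2.081 s.

2.08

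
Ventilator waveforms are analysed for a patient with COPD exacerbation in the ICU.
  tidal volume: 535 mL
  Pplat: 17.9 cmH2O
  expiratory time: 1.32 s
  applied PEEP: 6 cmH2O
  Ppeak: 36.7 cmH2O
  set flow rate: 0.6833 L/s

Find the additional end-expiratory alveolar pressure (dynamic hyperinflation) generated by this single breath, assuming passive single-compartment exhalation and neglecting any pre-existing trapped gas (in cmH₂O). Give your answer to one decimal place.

R = (PIP − Pplat)/V̇ = (36.7 − 17.9) / 0.6833 = 18.8/0.6833 = 27.514 cmH2O·s/L.
C = Vt/(Pplat − PEEP) = 535.0 / (17.9 − 6) = 535.0/11.9 = 44.958 mL/cmH2O.
τ = R × C = 27.514 × 0.04496 L/cmH2O = 1.237 s.
Fraction remaining = e^(−Te/τ) = e^(−1.32/1.237) = 0.344; trapped volume = 535.0 × 0.344 = 184.04 mL.
Additional alveolar pressure from trapping ≈ V_trapped / C = 184.04 / 44.958 = 4.094 cmH2O.

4.1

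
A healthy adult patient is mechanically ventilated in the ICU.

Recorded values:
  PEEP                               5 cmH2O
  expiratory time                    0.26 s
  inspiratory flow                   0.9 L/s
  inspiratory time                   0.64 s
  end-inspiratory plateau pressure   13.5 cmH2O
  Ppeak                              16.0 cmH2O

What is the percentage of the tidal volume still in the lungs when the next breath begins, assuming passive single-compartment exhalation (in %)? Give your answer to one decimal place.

25.1

Vt = flow × Ti = 0.9 L/s × 0.64 s × 1000 mL/L = 576.0 mL.
R = (PIP − Pplat)/V̇ = (16.0 − 13.5) / 0.9 = 2.5/0.9 = 2.778 cmH2O·s/L.
C = Vt/(Pplat − PEEP) = 576.0 / (13.5 − 5) = 576.0/8.5 = 67.765 mL/cmH2O.
τ = R × C = 2.778 × 0.06777 L/cmH2O = 0.1883 s.
Fraction remaining at end-expiration = e^(−Te/τ) = e^(−0.26/0.1883) = 0.2514 → 25.14%.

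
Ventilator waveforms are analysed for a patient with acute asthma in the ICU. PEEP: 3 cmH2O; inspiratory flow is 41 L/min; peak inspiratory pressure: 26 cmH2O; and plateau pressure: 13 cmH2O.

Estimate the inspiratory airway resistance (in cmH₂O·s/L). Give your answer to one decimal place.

19.0

Flow: 41 L/min ÷ 60 = 0.6833 L/s.
Raw = (PIP − Pplat) / flow = (26 − 13) / 0.6833 = 13.0 / 0.6833 = 19.025 cmH2O·s/L.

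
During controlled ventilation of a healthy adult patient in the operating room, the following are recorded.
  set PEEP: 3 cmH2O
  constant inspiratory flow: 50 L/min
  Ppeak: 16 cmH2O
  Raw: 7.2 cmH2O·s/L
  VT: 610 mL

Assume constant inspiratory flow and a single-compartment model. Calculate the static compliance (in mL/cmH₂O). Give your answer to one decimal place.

87.1

Flow: 50 L/min ÷ 60 = 0.8333 L/s.
Equation of motion (constant flow): PIP = Vt/C + R·V̇ + PEEP.
Vt/C = PIP − R·V̇ − PEEP = 16 − 7.2×0.8333 − 3 = 16 − 6.0 − 3 = 7.0 cmH2O.
C = Vt / 7.0 = 610 / 7.0 = 87.143 mL/cmH2O.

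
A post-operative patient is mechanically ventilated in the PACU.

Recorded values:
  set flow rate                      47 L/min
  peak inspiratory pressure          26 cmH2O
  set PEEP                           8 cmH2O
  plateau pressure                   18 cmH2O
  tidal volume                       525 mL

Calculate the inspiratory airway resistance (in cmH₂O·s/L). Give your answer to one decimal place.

10.2

Flow: 47 L/min ÷ 60 = 0.7833 L/s.
Raw = (PIP − Pplat) / flow = (26 − 18) / 0.7833 = 8.0 / 0.7833 = 10.213 cmH2O·s/L.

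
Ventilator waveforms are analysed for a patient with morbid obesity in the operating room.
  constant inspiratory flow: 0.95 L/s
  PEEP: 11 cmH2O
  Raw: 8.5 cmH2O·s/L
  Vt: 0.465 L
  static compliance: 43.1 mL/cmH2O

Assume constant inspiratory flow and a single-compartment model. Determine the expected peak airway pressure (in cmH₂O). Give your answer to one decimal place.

29.9

Equation of motion (constant flow): PIP = Vt/C + R·V̇ + PEEP.
PIP = 465/43.1 + 8.5×0.95 + 11 = 10.789 + 8.075 + 11 = 29.864 cmH2O.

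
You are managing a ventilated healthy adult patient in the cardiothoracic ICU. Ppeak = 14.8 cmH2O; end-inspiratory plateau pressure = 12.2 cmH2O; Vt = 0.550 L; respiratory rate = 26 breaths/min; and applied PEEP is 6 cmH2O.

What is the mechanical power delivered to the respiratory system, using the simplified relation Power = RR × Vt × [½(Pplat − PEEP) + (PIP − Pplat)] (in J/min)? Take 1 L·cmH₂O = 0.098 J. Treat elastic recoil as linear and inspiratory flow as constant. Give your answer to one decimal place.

8.0

Per-breath work = Vt × [½(Pplat−PEEP) + (PIP−Pplat)] = 0.550 × [0.5×6.2 + 2.6] = 0.550 × 5.7 = 3.135 L·cmH2O.
Power = 26 × 3.135 = 81.51 L·cmH2O/min.
× 0.098 J/(L·cmH2O) → 7.988 J/min.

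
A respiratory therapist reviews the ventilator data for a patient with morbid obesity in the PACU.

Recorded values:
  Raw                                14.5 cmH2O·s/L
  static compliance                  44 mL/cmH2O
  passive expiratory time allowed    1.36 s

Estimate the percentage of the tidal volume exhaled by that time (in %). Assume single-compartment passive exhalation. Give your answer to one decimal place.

88.1

τ = R × C = 14.5 × 44 mL/cmH2O = 14.5 × 0.044 L/cmH2O = 0.638 s.
Passive exhalation: V(t)/V₀ = e^(−t/τ) = e^(−1.36/0.638) = 0.1186.
Fraction exhaled = 1 − 0.1186 = 0.8814 → 88.14%.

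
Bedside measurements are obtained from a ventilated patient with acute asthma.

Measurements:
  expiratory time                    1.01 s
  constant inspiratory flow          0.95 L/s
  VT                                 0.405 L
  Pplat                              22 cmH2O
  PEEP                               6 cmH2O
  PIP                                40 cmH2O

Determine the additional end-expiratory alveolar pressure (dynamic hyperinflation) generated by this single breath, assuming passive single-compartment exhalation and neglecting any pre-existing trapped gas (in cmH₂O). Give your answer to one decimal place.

1.9

R = (PIP − Pplat)/V̇ = (40 − 22) / 0.95 = 18.0/0.95 = 18.947 cmH2O·s/L.
C = Vt/(Pplat − PEEP) = 405.0 / (22 − 6) = 405.0/16.0 = 25.313 mL/cmH2O.
τ = R × C = 18.947 × 0.02531 L/cmH2O = 0.4795 s.
Fraction remaining = e^(−Te/τ) = e^(−1.01/0.4795) = 0.1217; trapped volume = 405.0 × 0.1217 = 49.289 mL.
Additional alveolar pressure from trapping ≈ V_trapped / C = 49.289 / 25.313 = 1.947 cmH2O.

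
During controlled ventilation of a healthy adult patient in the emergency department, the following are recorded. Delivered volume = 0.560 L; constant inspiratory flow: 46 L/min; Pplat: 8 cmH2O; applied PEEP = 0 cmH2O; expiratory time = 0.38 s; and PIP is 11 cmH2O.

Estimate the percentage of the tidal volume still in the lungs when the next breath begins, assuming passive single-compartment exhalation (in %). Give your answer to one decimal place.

25.0

Flow: 46 L/min ÷ 60 = 0.7667 L/s.
R = (PIP − Pplat)/V̇ = (11 − 8) / 0.7667 = 3.0/0.7667 = 3.913 cmH2O·s/L.
C = Vt/(Pplat − PEEP) = 560.0 / (8 − 0) = 560.0/8.0 = 70.0 mL/cmH2O.
τ = R × C = 3.913 × 0.07 L/cmH2O = 0.2739 s.
Fraction remaining at end-expiration = e^(−Te/τ) = e^(−0.38/0.2739) = 0.2497 → 24.97%.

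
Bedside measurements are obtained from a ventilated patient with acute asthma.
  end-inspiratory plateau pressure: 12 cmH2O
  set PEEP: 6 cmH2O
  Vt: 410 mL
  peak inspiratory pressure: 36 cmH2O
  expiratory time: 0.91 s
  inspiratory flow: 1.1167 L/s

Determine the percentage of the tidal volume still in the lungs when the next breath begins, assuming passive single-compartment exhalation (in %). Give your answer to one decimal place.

53.8

R = (PIP − Pplat)/V̇ = (36 − 12) / 1.1167 = 24.0/1.1167 = 21.492 cmH2O·s/L.
C = Vt/(Pplat − PEEP) = 410.0 / (12 − 6) = 410.0/6.0 = 68.333 mL/cmH2O.
τ = R × C = 21.492 × 0.06833 L/cmH2O = 1.469 s.
Fraction remaining at end-expiration = e^(−Te/τ) = e^(−0.91/1.469) = 0.5382 → 53.82%.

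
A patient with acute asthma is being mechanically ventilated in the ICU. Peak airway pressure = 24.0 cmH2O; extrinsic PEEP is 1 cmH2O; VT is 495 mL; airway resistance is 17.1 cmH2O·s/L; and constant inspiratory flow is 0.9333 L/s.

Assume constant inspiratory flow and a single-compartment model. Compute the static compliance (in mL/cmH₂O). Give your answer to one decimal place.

70.3

Equation of motion (constant flow): PIP = Vt/C + R·V̇ + PEEP.
Vt/C = PIP − R·V̇ − PEEP = 24.0 − 17.1×0.9333 − 1 = 24.0 − 15.959 − 1 = 7.041 cmH2O.
C = Vt / 7.041 = 495 / 7.041 = 70.303 mL/cmH2O.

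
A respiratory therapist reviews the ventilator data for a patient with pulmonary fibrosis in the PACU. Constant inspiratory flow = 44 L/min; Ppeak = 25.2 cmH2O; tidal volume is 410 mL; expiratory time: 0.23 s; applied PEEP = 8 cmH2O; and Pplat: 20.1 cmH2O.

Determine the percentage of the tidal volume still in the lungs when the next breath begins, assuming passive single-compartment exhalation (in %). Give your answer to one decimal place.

37.7

Flow: 44 L/min ÷ 60 = 0.7333 L/s.
R = (PIP − Pplat)/V̇ = (25.2 − 20.1) / 0.7333 = 5.1/0.7333 = 6.955 cmH2O·s/L.
C = Vt/(Pplat − PEEP) = 410.0 / (20.1 − 8) = 410.0/12.1 = 33.884 mL/cmH2O.
τ = R × C = 6.955 × 0.03388 L/cmH2O = 0.2356 s.
Fraction remaining at end-expiration = e^(−Te/τ) = e^(−0.23/0.2356) = 0.3767 → 37.67%.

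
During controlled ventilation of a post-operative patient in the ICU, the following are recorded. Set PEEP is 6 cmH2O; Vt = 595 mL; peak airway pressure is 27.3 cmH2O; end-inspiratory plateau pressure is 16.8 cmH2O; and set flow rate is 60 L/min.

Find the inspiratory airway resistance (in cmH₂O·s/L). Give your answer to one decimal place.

Flow: 60 L/min ÷ 60 = 1 L/s.
Raw = (PIP − Pplat) / flow = (27.3 − 16.8) / 1 = 10.5 / 1 = 10.5 cmH2O·s/L.

10.5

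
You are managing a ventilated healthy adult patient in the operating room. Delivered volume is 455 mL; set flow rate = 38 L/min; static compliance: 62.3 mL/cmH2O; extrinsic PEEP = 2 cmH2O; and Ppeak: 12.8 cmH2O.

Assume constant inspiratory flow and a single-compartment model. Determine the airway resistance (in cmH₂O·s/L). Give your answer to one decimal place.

Flow: 38 L/min ÷ 60 = 0.6333 L/s.
Equation of motion (constant flow): PIP = Vt/C + R·V̇ + PEEP.
R·V̇ = PIP − Vt/C − PEEP = 12.8 − 455/62.3 − 2 = 12.8 − 7.303 − 2 = 3.497 cmH2O.
R = 3.497 / 0.6333 = 5.522 cmH2O·s/L.

5.5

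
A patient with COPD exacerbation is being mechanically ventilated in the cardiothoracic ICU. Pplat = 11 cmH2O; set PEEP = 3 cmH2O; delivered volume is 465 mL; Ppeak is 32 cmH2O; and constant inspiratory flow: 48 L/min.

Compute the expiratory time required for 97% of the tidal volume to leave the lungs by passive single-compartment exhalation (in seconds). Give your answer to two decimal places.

5.35

Flow: 48 L/min ÷ 60 = 0.8 L/s.
R = (PIP − Pplat)/V̇ = (32 − 11) / 0.8 = 21.0/0.8 = 26.25 cmH2O·s/L.
C = Vt/(Pplat − PEEP) = 465.0 / (11 − 3) = 465.0/8.0 = 58.125 mL/cmH2O.
τ = R × C = 26.25 × 0.05813 L/cmH2O = 1.526 s.
t = −τ·ln(1 − 0.97) = −1.526·ln(0.03) = 5.351 s.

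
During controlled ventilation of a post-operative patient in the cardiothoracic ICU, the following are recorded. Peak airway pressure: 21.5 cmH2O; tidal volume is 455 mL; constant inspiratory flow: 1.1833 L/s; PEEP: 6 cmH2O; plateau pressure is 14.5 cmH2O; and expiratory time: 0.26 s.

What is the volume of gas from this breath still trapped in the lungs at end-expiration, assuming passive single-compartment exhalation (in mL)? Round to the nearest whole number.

200

R = (PIP − Pplat)/V̇ = (21.5 − 14.5) / 1.1833 = 7.0/1.1833 = 5.916 cmH2O·s/L.
C = Vt/(Pplat − PEEP) = 455.0 / (14.5 − 6) = 455.0/8.5 = 53.529 mL/cmH2O.
τ = R × C = 5.916 × 0.05353 L/cmH2O = 0.3167 s.
Fraction remaining = e^(−Te/τ) = e^(−0.26/0.3167) = 0.44.
Trapped volume = 455.0 × 0.44 = 200.2 mL.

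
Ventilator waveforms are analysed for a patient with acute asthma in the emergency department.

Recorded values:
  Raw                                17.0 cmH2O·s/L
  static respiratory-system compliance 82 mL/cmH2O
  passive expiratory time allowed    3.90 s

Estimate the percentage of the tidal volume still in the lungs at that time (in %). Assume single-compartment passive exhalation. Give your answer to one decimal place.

6.1

τ = R × C = 17.0 × 82 mL/cmH2O = 17.0 × 0.082 L/cmH2O = 1.394 s.
Passive exhalation: V(t)/V₀ = e^(−t/τ) = e^(−3.90/1.394) = 0.06095.
Fraction remaining = 0.06095 → 6.095%.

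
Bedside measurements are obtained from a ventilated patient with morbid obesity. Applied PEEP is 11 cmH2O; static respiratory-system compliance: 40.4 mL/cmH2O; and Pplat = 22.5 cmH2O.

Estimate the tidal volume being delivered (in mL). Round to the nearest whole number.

Vt = Cstat × (Pplat − PEEP) = 40.4 × (22.5 − 11) = 40.4 × 11.5 = 464.6 mL.

465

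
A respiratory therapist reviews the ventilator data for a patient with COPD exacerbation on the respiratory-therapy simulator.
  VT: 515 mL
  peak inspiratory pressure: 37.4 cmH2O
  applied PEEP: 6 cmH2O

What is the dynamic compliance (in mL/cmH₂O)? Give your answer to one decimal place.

Dynamic compliance = Vt / (PIP − PEEP) = 515 / (37.4 − 6) = 515 / 31.4 = 16.401 mL/cmH2O.

16.4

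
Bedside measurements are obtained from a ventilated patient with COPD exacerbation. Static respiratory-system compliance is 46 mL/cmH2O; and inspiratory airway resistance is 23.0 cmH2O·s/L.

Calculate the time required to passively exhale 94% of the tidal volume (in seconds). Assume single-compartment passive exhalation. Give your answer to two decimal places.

τ = R × C = 23.0 × 46 mL/cmH2O = 23.0 × 0.046 L/cmH2O = 1.058 s.
Exhaled fraction f = 1 − e^(−t/τ) → t = −τ·ln(1 − f) = −1.058·ln(0.06) = 2.977 s.

2.98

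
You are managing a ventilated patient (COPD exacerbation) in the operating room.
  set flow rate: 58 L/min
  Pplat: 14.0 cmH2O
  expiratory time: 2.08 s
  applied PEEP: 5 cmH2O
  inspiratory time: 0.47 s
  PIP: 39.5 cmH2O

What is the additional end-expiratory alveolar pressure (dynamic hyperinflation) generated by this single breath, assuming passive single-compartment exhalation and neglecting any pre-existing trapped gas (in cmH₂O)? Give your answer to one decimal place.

1.9

Flow: 58 L/min ÷ 60 = 0.9667 L/s.
Vt = flow × Ti = 0.9667 L/s × 0.47 s × 1000 mL/L = 454.35 mL.
R = (PIP − Pplat)/V̇ = (39.5 − 14.0) / 0.9667 = 25.5/0.9667 = 26.378 cmH2O·s/L.
C = Vt/(Pplat − PEEP) = 454.35 / (14.0 − 5) = 454.35/9.0 = 50.483 mL/cmH2O.
τ = R × C = 26.378 × 0.05048 L/cmH2O = 1.332 s.
Fraction remaining = e^(−Te/τ) = e^(−2.08/1.332) = 0.2098; trapped volume = 454.35 × 0.2098 = 95.323 mL.
Additional alveolar pressure from trapping ≈ V_trapped / C = 95.323 / 50.483 = 1.888 cmH2O.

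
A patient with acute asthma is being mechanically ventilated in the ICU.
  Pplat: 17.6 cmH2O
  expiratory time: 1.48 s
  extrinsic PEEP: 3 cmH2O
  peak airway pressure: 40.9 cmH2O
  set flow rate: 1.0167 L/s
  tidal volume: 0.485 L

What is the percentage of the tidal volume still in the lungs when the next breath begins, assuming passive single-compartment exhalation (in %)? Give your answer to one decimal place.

14.3

R = (PIP − Pplat)/V̇ = (40.9 − 17.6) / 1.0167 = 23.3/1.0167 = 22.917 cmH2O·s/L.
C = Vt/(Pplat − PEEP) = 485.0 / (17.6 − 3) = 485.0/14.6 = 33.219 mL/cmH2O.
τ = R × C = 22.917 × 0.03322 L/cmH2O = 0.7613 s.
Fraction remaining at end-expiration = e^(−Te/τ) = e^(−1.48/0.7613) = 0.1431 → 14.31%.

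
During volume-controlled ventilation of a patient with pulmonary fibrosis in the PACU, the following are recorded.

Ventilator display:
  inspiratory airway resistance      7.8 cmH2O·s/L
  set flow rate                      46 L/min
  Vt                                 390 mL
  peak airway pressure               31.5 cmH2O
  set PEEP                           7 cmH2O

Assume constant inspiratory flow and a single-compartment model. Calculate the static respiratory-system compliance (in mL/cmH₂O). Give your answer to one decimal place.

21.1

Flow: 46 L/min ÷ 60 = 0.7667 L/s.
Equation of motion (constant flow): PIP = Vt/C + R·V̇ + PEEP.
Vt/C = PIP − R·V̇ − PEEP = 31.5 − 7.8×0.7667 − 7 = 31.5 − 5.98 − 7 = 18.52 cmH2O.
C = Vt / 18.52 = 390 / 18.52 = 21.058 mL/cmH2O.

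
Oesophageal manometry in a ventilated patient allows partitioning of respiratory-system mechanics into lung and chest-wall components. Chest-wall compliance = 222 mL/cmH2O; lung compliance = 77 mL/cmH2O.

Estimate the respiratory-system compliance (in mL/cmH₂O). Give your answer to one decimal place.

57.2

Lung and chest wall are elastances in series: 1/Crs = 1/CL + 1/Ccw.
1/Crs = 1/77 + 1/222 = 0.01749.
Crs = 57.176 mL/cmH2O.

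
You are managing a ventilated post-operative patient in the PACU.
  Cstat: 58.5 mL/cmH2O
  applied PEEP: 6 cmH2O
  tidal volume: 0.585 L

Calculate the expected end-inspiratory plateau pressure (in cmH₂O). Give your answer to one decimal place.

16.0

Pplat = PEEP + Vt / Cstat = 6 + 585 / 58.5 = 6 + 10.0 = 16.0 cmH2O.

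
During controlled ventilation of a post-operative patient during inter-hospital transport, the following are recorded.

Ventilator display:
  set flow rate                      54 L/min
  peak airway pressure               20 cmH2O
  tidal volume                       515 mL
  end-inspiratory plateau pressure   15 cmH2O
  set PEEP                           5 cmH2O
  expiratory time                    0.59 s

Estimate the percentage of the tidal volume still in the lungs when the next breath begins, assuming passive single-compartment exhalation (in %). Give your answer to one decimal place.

Flow: 54 L/min ÷ 60 = 0.9 L/s.
R = (PIP − Pplat)/V̇ = (20 − 15) / 0.9 = 5.0/0.9 = 5.556 cmH2O·s/L.
C = Vt/(Pplat − PEEP) = 515.0 / (15 − 5) = 515.0/10.0 = 51.5 mL/cmH2O.
τ = R × C = 5.556 × 0.0515 L/cmH2O = 0.2861 s.
Fraction remaining at end-expiration = e^(−Te/τ) = e^(−0.59/0.2861) = 0.1272 → 12.72%.

12.7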